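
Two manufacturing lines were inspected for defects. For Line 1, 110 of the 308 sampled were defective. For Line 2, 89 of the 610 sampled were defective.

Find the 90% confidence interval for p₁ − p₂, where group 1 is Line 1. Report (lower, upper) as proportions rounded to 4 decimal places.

p̂₁ = 110/308 = 0.3571 and p̂₂ = 89/610 = 0.1459.
SE₁ = √(p̂₁(1−p̂₁)/n₁) = √(0.3571·0.6429/308) = 0.02730; SE₂ = √(0.1459·0.8541/610) = 0.01429.
Independent samples: SE of the difference = √(SE₁² + SE₂²) = √(0.00074529 + 0.0002042041) = 0.03081.
z* for 90% confidence is 1.645, so the margin of error is 1.645 × 0.03081 = 0.05068.
Point estimate p̂₁ − p̂₂ = 0.3571 − 0.1459 = 0.2112.
0.2112 ± 0.05068 → (0.1605, 0.2619).

(0.1605, 0.2619)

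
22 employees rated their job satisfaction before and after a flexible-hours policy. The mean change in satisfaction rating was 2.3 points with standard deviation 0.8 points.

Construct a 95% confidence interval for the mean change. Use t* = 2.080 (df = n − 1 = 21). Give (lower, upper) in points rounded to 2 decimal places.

(1.95, 2.65)

Paired design: SE = s_d/√n = 0.8/√22 = 0.1706.
t* = 2.080; margin of error = 2.080 × 0.1706 = 0.3548.
2.3 ± 0.3548 → (1.95, 2.65).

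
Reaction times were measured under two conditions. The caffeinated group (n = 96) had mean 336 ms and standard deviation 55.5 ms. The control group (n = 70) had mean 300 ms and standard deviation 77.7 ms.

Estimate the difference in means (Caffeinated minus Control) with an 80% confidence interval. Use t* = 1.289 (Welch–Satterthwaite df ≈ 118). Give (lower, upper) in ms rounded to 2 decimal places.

(21.98, 50.02)

Per-group SEs: s₁/√n₁ = 55.5/√96 = 5.6644, s₂/√n₂ = 77.7/√70 = 9.2869.
Unpooled SE of the difference: √(32.08542736 + 86.24651161) = 10.8780.
Margin of error = t* · SE = 1.289 × 10.8780 = 14.0217.
x̄₁ − x̄₂ = 336 − 300 = 36.0000.
CI: 36.0000 ± 14.0217 = (21.98, 50.02).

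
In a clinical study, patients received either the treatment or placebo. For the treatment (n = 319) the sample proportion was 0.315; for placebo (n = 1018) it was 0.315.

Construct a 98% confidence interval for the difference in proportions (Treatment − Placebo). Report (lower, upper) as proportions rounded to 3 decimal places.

Each SE is √(p̂(1−p̂)/n): √(0.3150·0.6850/319) = 0.02601 and √(0.3150·0.6850/1018) = 0.01456.
SE(p̂₁ − p̂₂) = √(SE₁² + SE₂²) = √(0.0006765201 + 0.0002119936) = 0.02981, since the two samples are independent.
At 98% confidence z* = 2.326; margin = 2.326 × 0.02981 = 0.06934.
The difference is 0.3150 − 0.3150 = 0.0000, so the interval is 0.0000 ± 0.06934 = (-0.069, 0.069).

(-0.069, 0.069)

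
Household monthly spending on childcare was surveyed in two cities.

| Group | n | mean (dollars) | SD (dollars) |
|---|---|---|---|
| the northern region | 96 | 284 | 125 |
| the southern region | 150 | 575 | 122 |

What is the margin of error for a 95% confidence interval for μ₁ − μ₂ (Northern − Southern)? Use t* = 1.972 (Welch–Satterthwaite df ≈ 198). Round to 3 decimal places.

Standard errors of each mean: 125/√96 = 12.7578 and 122/√150 = 9.9613.
SE(x̄₁ − x̄₂) = √(12.7578² + 9.9613²) = 16.1861 for independent samples with unequal variances.
With t* = 1.972, the margin is 1.972 × 16.1861 = 31.9190.

31.919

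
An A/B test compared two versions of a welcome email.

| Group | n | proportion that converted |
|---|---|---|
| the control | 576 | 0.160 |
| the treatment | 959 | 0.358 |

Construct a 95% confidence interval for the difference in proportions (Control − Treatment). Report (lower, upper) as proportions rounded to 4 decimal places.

(-0.2406, -0.1554)

The two standard errors are √(0.1600×0.8400/576) = 0.01528 and √(0.3580×0.6420/959) = 0.01548.
Because the samples are independent, SE_diff = √(0.01528² + 0.01548²) = 0.02175.
Using z* = 1.960 for 95%, ME = 1.960 × 0.02175 = 0.04263.
p̂₁ − p̂₂ = -0.1980; interval -0.1980 ± 0.04263 gives (-0.2406, -0.1554).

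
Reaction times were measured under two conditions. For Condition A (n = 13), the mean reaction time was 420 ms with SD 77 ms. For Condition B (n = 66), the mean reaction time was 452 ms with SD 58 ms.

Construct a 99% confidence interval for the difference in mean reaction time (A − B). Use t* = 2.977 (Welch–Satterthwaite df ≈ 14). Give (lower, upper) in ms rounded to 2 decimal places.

(-99.04, 35.04)

Standard errors of each mean: 77/√13 = 21.3560 and 58/√66 = 7.1393.
SE(x̄₁ − x̄₂) = √(21.3560² + 7.1393²) = 22.5177 for independent samples with unequal variances.
With t* = 2.977, the margin is 2.977 × 22.5177 = 67.0352.
x̄₁ − x̄₂ = 420 − 452 = -32.0000; the interval is -32.0000 ± 67.0352 = (-99.04, 35.04).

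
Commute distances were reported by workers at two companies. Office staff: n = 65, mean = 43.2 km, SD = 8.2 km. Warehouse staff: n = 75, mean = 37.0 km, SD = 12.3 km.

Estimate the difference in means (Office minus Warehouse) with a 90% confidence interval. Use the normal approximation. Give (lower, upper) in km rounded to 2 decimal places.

Standard errors of each mean: 8.2/√65 = 1.0171 and 12.3/√75 = 1.4203.
SE(x̄₁ − x̄₂) = √(1.0171² + 1.4203²) = 1.7469 for independent samples with unequal variances.
With z* = 1.645, the margin is 1.645 × 1.7469 = 2.8737.
x̄₁ − x̄₂ = 43.2 − 37.0 = 6.2000; the interval is 6.2000 ± 2.8737 = (3.33, 9.07).

(3.33, 9.07)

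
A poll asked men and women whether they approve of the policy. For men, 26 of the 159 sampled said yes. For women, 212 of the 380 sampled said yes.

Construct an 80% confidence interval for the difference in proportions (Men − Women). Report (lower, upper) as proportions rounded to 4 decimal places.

Sample proportions: 26/159 = 0.1635, 212/380 = 0.5579.
Each SE is √(p̂(1−p̂)/n): √(0.1635·0.8365/159) = 0.02933 and √(0.5579·0.4421/380) = 0.02548.
SE(p̂₁ − p̂₂) = √(SE₁² + SE₂²) = √(0.0008602489 + 0.0006492304) = 0.03885, since the two samples are independent.
At 80% confidence z* = 1.282; margin = 1.282 × 0.03885 = 0.04981.
The difference is 0.1635 − 0.5579 = -0.3944, so the interval is -0.3944 ± 0.04981 = (-0.4442, -0.3446).

(-0.4442, -0.3446)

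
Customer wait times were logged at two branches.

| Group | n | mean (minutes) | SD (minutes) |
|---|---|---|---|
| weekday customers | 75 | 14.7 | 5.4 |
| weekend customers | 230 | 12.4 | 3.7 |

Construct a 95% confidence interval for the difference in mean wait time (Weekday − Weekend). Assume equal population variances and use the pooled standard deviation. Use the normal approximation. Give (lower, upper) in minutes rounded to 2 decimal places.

s_p = √[((n₁−1)s₁² + (n₂−1)s₂²)/(n₁+n₂−2)] = √[(74·5.4² + 229·3.7²)/303] = 4.1795.
SE = 4.1795·√(1/75 + 1/230) = 0.5558.
With z* = 1.960, margin = 1.960 × 0.5558 = 1.0894.
x̄₁ − x̄₂ = 14.7 − 12.4 = 2.3000; interval 2.3000 ± 1.0894 = (1.21, 3.39).

(1.21, 3.39)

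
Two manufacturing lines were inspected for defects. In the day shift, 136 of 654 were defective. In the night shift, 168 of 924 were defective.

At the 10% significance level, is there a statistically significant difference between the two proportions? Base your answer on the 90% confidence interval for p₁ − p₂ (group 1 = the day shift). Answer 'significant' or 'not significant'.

not significant

Sample proportions: 136/654 = 0.2080, 168/924 = 0.1818.
Each SE is √(p̂(1−p̂)/n): √(0.2080·0.7920/654) = 0.01587 and √(0.1818·0.8182/924) = 0.01269.
SE(p̂₁ − p̂₂) = √(SE₁² + SE₂²) = √(0.0002518569 + 0.0001610361) = 0.02032, since the two samples are independent.
At 90% confidence z* = 1.645; margin = 1.645 × 0.02032 = 0.03343.
The difference is 0.2080 − 0.1818 = 0.0262, so the interval is 0.0262 ± 0.03343 = (-0.00723, 0.05963).
The interval (-0.00723, 0.05963) contains 0, so the difference is not significant.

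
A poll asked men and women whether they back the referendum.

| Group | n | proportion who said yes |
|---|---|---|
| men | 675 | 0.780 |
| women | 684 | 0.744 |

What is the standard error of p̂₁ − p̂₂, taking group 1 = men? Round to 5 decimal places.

0.02308

SE₁ = √(p̂₁(1−p̂₁)/n₁) = √(0.7800·0.2200/675) = 0.01594; SE₂ = √(0.7440·0.2560/684) = 0.01669.
Independent samples: SE of the difference = √(SE₁² + SE₂²) = √(0.0002540836 + 0.0002785561) = 0.02308.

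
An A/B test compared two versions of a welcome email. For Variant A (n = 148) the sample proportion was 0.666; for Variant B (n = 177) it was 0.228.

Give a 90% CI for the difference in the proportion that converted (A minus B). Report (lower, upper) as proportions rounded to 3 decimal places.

SE₁ = √(p̂₁(1−p̂₁)/n₁) = √(0.6660·0.3340/148) = 0.03877; SE₂ = √(0.2280·0.7720/177) = 0.03153.
Independent samples: SE of the difference = √(SE₁² + SE₂²) = √(0.0015031129 + 0.0009941409) = 0.04997.
z* for 90% confidence is 1.645, so the margin of error is 1.645 × 0.04997 = 0.08220.
Point estimate p̂₁ − p̂₂ = 0.6660 − 0.2280 = 0.4380.
0.4380 ± 0.08220 → (0.356, 0.520).

(0.356, 0.520)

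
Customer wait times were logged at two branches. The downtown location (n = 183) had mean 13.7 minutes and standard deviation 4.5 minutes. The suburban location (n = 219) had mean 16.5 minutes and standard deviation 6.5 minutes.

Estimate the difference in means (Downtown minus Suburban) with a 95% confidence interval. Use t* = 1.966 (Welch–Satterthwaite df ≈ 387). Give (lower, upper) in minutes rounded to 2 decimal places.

(-3.88, -1.72)

Per-group SEs: s₁/√n₁ = 4.5/√183 = 0.3326, s₂/√n₂ = 6.5/√219 = 0.4392.
Unpooled SE of the difference: √(0.11062276 + 0.19289664) = 0.5509.
Margin of error = t* · SE = 1.966 × 0.5509 = 1.0831.
x̄₁ − x̄₂ = 13.7 − 16.5 = -2.8000.
CI: -2.8000 ± 1.0831 = (-3.88, -1.72).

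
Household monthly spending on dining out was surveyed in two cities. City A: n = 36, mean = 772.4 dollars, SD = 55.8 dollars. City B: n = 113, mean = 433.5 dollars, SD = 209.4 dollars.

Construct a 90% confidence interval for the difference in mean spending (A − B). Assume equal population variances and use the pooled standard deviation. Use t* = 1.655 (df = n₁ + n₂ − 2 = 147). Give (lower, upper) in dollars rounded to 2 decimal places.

(280.37, 397.43)

s_p = √[((n₁−1)s₁² + (n₂−1)s₂²)/(n₁+n₂−2)] = √[(35·55.8² + 112·209.4²)/147] = 184.7962.
SE = 184.7962·√(1/36 + 1/113) = 35.3668.
With t* = 1.655, margin = 1.655 × 35.3668 = 58.5321.
x̄₁ − x̄₂ = 772.4 − 433.5 = 338.9000; interval 338.9000 ± 58.5321 = (280.37, 397.43).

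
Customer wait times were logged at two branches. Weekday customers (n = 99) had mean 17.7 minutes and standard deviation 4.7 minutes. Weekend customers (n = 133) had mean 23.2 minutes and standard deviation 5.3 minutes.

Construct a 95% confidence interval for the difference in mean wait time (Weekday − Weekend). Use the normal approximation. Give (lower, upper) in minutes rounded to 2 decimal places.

Standard errors of each mean: 4.7/√99 = 0.4724 and 5.3/√133 = 0.4596.
SE(x̄₁ − x̄₂) = √(0.4724² + 0.4596²) = 0.6591 for independent samples with unequal variances.
With z* = 1.960, the margin is 1.960 × 0.6591 = 1.2918.
x̄₁ − x̄₂ = 17.7 − 23.2 = -5.5000; the interval is -5.5000 ± 1.2918 = (-6.79, -4.21).

(-6.79, -4.21)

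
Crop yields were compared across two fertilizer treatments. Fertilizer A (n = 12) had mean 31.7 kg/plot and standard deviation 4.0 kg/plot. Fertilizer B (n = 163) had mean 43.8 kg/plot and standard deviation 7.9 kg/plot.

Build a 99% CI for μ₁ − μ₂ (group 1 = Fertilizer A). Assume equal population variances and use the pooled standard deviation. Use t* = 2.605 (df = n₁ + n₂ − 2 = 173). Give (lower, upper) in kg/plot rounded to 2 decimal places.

Pooled variance s_p² = [11·4.0² + 162·7.9²] / (12+163−2) = 59.4591, so s_p = 7.7110.
SE_diff = s_p·√(1/n₁ + 1/n₂) = 7.7110·√(1/12 + 1/163) = 2.3065.
t* = 2.605; margin = 2.605 × 2.3065 = 6.0084.
Difference = 31.7 − 43.8 = -12.1000.
-12.1000 ± 6.0084 → (-18.11, -6.09).

(-18.11, -6.09)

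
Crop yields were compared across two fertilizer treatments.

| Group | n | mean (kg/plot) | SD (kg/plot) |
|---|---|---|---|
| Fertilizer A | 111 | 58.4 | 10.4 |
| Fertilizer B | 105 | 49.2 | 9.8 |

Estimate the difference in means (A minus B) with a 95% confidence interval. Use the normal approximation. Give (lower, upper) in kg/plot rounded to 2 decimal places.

(6.51, 11.89)

Standard errors of each mean: 10.4/√111 = 0.9871 and 9.8/√105 = 0.9564.
SE(x̄₁ − x̄₂) = √(0.9871² + 0.9564²) = 1.3744 for independent samples with unequal variances.
With z* = 1.960, the margin is 1.960 × 1.3744 = 2.6938.
x̄₁ − x̄₂ = 58.4 − 49.2 = 9.2000; the interval is 9.2000 ± 2.6938 = (6.51, 11.89).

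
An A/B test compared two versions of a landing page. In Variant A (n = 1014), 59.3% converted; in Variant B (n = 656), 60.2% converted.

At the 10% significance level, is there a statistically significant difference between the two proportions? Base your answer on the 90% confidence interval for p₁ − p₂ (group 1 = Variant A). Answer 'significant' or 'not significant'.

SE₁ = √(p̂₁(1−p̂₁)/n₁) = √(0.5930·0.4070/1014) = 0.01543; SE₂ = √(0.6020·0.3980/656) = 0.01911.
Independent samples: SE of the difference = √(SE₁² + SE₂²) = √(0.0002380849 + 0.0003651921) = 0.02456.
z* for 90% confidence is 1.645, so the margin of error is 1.645 × 0.02456 = 0.04040.
Point estimate p̂₁ − p̂₂ = 0.5930 − 0.6020 = -0.0090.
-0.0090 ± 0.04040 → (-0.04940, 0.03140).
The interval (-0.04940, 0.03140) contains 0, so the difference is not significant.

not significant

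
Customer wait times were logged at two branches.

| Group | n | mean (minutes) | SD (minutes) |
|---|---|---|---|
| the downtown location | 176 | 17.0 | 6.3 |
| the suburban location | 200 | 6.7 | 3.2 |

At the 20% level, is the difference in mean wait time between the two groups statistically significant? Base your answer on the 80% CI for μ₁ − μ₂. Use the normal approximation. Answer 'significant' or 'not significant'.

significant

SE₁ = s₁/√n₁ = 6.3/√176 = 0.4749; SE₂ = 3.2/√200 = 0.2263.
Independent samples, unequal variances: SE_diff = √(SE₁² + SE₂²) = √(0.22553001 + 0.05121169) = 0.5261.
z* = 1.282, so margin of error = 1.282 × 0.5261 = 0.6745.
Difference in means = 17.0 − 6.7 = 10.3000.
10.3000 ± 0.6745 → (9.6255, 10.9745).
The interval (9.6255, 10.9745) does not contain 0, so the difference is significant.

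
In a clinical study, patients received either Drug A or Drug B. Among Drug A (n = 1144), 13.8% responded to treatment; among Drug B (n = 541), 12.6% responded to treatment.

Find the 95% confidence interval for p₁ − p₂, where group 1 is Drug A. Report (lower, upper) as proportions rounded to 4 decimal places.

(-0.0224, 0.0464)

The two standard errors are √(0.1380×0.8620/1144) = 0.01020 and √(0.1260×0.8740/541) = 0.01427.
Because the samples are independent, SE_diff = √(0.01020² + 0.01427²) = 0.01754.
Using z* = 1.960 for 95%, ME = 1.960 × 0.01754 = 0.03438.
p̂₁ − p̂₂ = 0.0120; interval 0.0120 ± 0.03438 gives (-0.0224, 0.0464).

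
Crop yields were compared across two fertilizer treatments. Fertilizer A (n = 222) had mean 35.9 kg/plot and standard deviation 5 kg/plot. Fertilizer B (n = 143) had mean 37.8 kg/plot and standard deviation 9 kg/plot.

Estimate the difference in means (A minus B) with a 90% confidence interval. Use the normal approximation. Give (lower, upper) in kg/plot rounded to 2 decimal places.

(-3.26, -0.54)

Per-group SEs: s₁/√n₁ = 5/√222 = 0.3356, s₂/√n₂ = 9/√143 = 0.7526.
Unpooled SE of the difference: √(0.11262736 + 0.56640676) = 0.8240.
Margin of error = z* · SE = 1.645 × 0.8240 = 1.3555.
x̄₁ − x̄₂ = 35.9 − 37.8 = -1.9000.
CI: -1.9000 ± 1.3555 = (-3.26, -0.54).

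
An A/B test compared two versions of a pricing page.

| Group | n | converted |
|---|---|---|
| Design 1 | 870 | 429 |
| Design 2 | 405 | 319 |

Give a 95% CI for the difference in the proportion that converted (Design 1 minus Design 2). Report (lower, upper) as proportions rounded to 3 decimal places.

(-0.346, -0.243)

Sample proportions: 429/870 = 0.4931, 319/405 = 0.7877.
Each SE is √(p̂(1−p̂)/n): √(0.4931·0.5069/870) = 0.01695 and √(0.7877·0.2123/405) = 0.02032.
SE(p̂₁ − p̂₂) = √(SE₁² + SE₂²) = √(0.0002873025 + 0.0004129024) = 0.02646, since the two samples are independent.
At 95% confidence z* = 1.960; margin = 1.960 × 0.02646 = 0.05186.
The difference is 0.4931 − 0.7877 = -0.2946, so the interval is -0.2946 ± 0.05186 = (-0.346, -0.243).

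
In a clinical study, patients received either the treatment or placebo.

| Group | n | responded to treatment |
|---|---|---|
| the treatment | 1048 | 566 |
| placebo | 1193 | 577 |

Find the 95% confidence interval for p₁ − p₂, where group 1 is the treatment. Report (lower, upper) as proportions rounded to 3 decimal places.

(0.015, 0.098)

First, p̂₁ = 566/1048 = 0.5401; p̂₂ = 577/1193 = 0.4837.
The two standard errors are √(0.5401×0.4599/1048) = 0.01540 and √(0.4837×0.5163/1193) = 0.01447.
Because the samples are independent, SE_diff = √(0.01540² + 0.01447²) = 0.02113.
Using z* = 1.960 for 95%, ME = 1.960 × 0.02113 = 0.04141.
p̂₁ − p̂₂ = 0.0564; interval 0.0564 ± 0.04141 gives (0.015, 0.098).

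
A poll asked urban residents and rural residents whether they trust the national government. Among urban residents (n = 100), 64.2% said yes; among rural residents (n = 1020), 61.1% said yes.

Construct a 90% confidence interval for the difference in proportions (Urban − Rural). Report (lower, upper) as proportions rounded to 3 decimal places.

SE₁ = √(p̂₁(1−p̂₁)/n₁) = √(0.6420·0.3580/100) = 0.04794; SE₂ = √(0.6110·0.3890/1020) = 0.01526.
Independent samples: SE of the difference = √(SE₁² + SE₂²) = √(0.0022982436 + 0.0002328676) = 0.05031.
z* for 90% confidence is 1.645, so the margin of error is 1.645 × 0.05031 = 0.08276.
Point estimate p̂₁ − p̂₂ = 0.6420 − 0.6110 = 0.0310.
0.0310 ± 0.08276 → (-0.052, 0.114).

(-0.052, 0.114)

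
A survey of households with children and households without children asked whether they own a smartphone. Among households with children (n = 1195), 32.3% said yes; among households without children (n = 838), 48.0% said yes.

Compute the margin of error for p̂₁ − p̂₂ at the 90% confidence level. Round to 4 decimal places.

Each SE is √(p̂(1−p̂)/n): √(0.3230·0.6770/1195) = 0.01353 and √(0.4800·0.5200/838) = 0.01726.
SE(p̂₁ − p̂₂) = √(SE₁² + SE₂²) = √(0.0001830609 + 0.0002979076) = 0.02193, since the two samples are independent.
At 90% confidence z* = 1.645; margin = 1.645 × 0.02193 = 0.03607.

0.0361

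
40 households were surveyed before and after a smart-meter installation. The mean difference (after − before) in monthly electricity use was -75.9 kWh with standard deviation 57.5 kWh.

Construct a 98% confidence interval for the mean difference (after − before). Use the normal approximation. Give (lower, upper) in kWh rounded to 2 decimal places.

Paired design: SE = s_d/√n = 57.5/√40 = 9.0915.
z* = 2.326; margin of error = 2.326 × 9.0915 = 21.1468.
-75.9 ± 21.1468 → (-97.05, -54.75).

(-97.05, -54.75)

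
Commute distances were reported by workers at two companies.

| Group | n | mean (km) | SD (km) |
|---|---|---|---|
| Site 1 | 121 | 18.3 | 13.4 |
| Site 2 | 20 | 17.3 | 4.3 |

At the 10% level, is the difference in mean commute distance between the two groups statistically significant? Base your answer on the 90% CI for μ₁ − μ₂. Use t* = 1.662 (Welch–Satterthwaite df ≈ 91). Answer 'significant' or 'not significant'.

not significant

Per-group SEs: s₁/√n₁ = 13.4/√121 = 1.2182, s₂/√n₂ = 4.3/√20 = 0.9615.
Unpooled SE of the difference: √(1.48401124 + 0.92448225) = 1.5519.
Margin of error = t* · SE = 1.662 × 1.5519 = 2.5793.
x̄₁ − x̄₂ = 18.3 − 17.3 = 1.0000.
CI: 1.0000 ± 2.5793 = (-1.5793, 3.5793).
The interval (-1.5793, 3.5793) contains 0, so the difference is not significant.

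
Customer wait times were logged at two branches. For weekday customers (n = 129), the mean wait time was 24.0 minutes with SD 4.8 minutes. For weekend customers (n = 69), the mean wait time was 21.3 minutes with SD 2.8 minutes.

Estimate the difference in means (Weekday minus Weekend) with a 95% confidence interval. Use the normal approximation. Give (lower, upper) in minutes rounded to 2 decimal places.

(1.64, 3.76)

Per-group SEs: s₁/√n₁ = 4.8/√129 = 0.4226, s₂/√n₂ = 2.8/√69 = 0.3371.
Unpooled SE of the difference: √(0.17859076 + 0.11363641) = 0.5406.
Margin of error = z* · SE = 1.960 × 0.5406 = 1.0596.
x̄₁ − x̄₂ = 24.0 − 21.3 = 2.7000.
CI: 2.7000 ± 1.0596 = (1.64, 3.76).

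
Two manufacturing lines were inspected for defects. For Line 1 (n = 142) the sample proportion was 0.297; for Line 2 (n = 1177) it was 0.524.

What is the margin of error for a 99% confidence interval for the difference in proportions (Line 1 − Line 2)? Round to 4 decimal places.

Each SE is √(p̂(1−p̂)/n): √(0.2970·0.7030/142) = 0.03835 and √(0.5240·0.4760/1177) = 0.01456.
SE(p̂₁ − p̂₂) = √(SE₁² + SE₂²) = √(0.0014707225 + 0.0002119936) = 0.04102, since the two samples are independent.
At 99% confidence z* = 2.576; margin = 2.576 × 0.04102 = 0.10567.

0.1057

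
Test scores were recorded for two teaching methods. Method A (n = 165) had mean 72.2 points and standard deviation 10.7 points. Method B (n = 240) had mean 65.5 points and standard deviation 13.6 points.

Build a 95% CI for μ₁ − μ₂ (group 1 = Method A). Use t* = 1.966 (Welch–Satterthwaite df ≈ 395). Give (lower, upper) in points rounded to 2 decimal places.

(4.32, 9.08)

SE₁ = s₁/√n₁ = 10.7/√165 = 0.8330; SE₂ = 13.6/√240 = 0.8779.
Independent samples, unequal variances: SE_diff = √(SE₁² + SE₂²) = √(0.693889 + 0.77070841) = 1.2102.
t* = 1.966, so margin of error = 1.966 × 1.2102 = 2.3793.
Difference in means = 72.2 − 65.5 = 6.7000.
6.7000 ± 2.3793 → (4.32, 9.08).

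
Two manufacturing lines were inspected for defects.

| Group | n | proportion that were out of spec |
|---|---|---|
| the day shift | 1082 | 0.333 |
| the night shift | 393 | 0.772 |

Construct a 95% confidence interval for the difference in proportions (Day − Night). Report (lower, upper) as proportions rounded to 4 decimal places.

(-0.4891, -0.3889)

Each SE is √(p̂(1−p̂)/n): √(0.3330·0.6670/1082) = 0.01433 and √(0.7720·0.2280/393) = 0.02116.
SE(p̂₁ − p̂₂) = √(SE₁² + SE₂²) = √(0.0002053489 + 0.0004477456) = 0.02556, since the two samples are independent.
At 95% confidence z* = 1.960; margin = 1.960 × 0.02556 = 0.05010.
The difference is 0.3330 − 0.7720 = -0.4390, so the interval is -0.4390 ± 0.05010 = (-0.4891, -0.3889).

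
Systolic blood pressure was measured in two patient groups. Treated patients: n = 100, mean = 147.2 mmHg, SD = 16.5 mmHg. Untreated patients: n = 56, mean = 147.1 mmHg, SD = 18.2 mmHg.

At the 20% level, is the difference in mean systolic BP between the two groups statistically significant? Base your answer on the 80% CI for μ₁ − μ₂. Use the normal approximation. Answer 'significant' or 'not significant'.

not significant

Standard errors of each mean: 16.5/√100 = 1.6500 and 18.2/√56 = 2.4321.
SE(x̄₁ − x̄₂) = √(1.6500² + 2.4321²) = 2.9390 for independent samples with unequal variances.
With z* = 1.282, the margin is 1.282 × 2.9390 = 3.7678.
x̄₁ − x̄₂ = 147.2 − 147.1 = 0.1000; the interval is 0.1000 ± 3.7678 = (-3.6678, 3.8678).
The interval (-3.6678, 3.8678) contains 0, so the difference is not significant.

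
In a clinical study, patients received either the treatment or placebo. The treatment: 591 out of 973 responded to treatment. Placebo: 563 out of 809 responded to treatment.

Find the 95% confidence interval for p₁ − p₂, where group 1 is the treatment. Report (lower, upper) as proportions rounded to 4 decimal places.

(-0.1326, -0.0444)

First, p̂₁ = 591/973 = 0.6074; p̂₂ = 563/809 = 0.6959.
The two standard errors are √(0.6074×0.3926/973) = 0.01566 and √(0.6959×0.3041/809) = 0.01617.
Because the samples are independent, SE_diff = √(0.01566² + 0.01617²) = 0.02251.
Using z* = 1.960 for 95%, ME = 1.960 × 0.02251 = 0.04412.
p̂₁ − p̂₂ = -0.0885; interval -0.0885 ± 0.04412 gives (-0.1326, -0.0444).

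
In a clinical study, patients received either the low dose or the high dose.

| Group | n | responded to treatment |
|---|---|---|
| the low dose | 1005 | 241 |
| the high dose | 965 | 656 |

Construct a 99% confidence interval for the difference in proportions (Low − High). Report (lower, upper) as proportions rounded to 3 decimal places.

(-0.492, -0.388)

Sample proportions: 241/1005 = 0.2398, 656/965 = 0.6798.
Each SE is √(p̂(1−p̂)/n): √(0.2398·0.7602/1005) = 0.01347 and √(0.6798·0.3202/965) = 0.01502.
SE(p̂₁ − p̂₂) = √(SE₁² + SE₂²) = √(0.0001814409 + 0.0002256004) = 0.02018, since the two samples are independent.
At 99% confidence z* = 2.576; margin = 2.576 × 0.02018 = 0.05198.
The difference is 0.2398 − 0.6798 = -0.4400, so the interval is -0.4400 ± 0.05198 = (-0.492, -0.388).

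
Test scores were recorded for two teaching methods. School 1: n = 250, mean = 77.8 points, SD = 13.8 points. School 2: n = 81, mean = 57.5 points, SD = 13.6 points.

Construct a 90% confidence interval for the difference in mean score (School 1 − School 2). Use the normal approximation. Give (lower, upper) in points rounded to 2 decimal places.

SE₁ = s₁/√n₁ = 13.8/√250 = 0.8728; SE₂ = 13.6/√81 = 1.5111.
Independent samples, unequal variances: SE_diff = √(SE₁² + SE₂²) = √(0.76177984 + 2.28342321) = 1.7451.
z* = 1.645, so margin of error = 1.645 × 1.7451 = 2.8707.
Difference in means = 77.8 − 57.5 = 20.3000.
20.3000 ± 2.8707 → (17.43, 23.17).

(17.43, 23.17)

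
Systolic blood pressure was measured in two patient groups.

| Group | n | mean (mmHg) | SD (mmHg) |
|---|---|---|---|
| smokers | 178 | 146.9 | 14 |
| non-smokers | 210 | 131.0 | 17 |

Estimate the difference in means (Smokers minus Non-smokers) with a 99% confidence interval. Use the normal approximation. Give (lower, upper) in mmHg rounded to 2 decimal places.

Per-group SEs: s₁/√n₁ = 14/√178 = 1.0493, s₂/√n₂ = 17/√210 = 1.1731.
Unpooled SE of the difference: √(1.10103049 + 1.37616361) = 1.5739.
Margin of error = z* · SE = 2.576 × 1.5739 = 4.0544.
x̄₁ − x̄₂ = 146.9 − 131.0 = 15.9000.
CI: 15.9000 ± 4.0544 = (11.85, 19.95).

(11.85, 19.95)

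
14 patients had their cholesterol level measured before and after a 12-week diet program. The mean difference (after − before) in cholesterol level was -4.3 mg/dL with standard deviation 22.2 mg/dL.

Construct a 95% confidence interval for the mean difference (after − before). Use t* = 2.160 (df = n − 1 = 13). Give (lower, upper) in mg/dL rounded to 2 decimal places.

(-17.12, 8.52)

This is a matched-pairs design, so SE = s_d/√n = 22.2/√14 = 5.9332.
Margin = 2.160 × 5.9332 = 12.8157; the interval is -4.3 ± 12.8157 = (-17.12, 8.52).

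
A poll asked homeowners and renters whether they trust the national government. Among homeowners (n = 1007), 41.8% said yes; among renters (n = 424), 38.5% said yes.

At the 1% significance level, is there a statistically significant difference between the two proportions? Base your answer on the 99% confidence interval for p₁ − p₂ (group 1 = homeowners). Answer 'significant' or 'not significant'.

not significant

SE₁ = √(p̂₁(1−p̂₁)/n₁) = √(0.4180·0.5820/1007) = 0.01554; SE₂ = √(0.3850·0.6150/424) = 0.02363.
Independent samples: SE of the difference = √(SE₁² + SE₂²) = √(0.0002414916 + 0.0005583769) = 0.02828.
z* for 99% confidence is 2.576, so the margin of error is 2.576 × 0.02828 = 0.07285.
Point estimate p̂₁ − p̂₂ = 0.4180 − 0.3850 = 0.0330.
0.0330 ± 0.07285 → (-0.03985, 0.10585).
The interval (-0.03985, 0.10585) contains 0, so the difference is not significant.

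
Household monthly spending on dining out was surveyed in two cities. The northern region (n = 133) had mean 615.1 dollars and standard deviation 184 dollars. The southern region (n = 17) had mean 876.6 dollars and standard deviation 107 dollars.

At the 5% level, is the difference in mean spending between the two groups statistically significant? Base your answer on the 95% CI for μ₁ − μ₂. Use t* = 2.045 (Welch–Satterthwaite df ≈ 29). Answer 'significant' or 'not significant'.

Standard errors of each mean: 184/√133 = 15.9548 and 107/√17 = 25.9513.
SE(x̄₁ − x̄₂) = √(15.9548² + 25.9513²) = 30.4635 for independent samples with unequal variances.
With t* = 2.045, the margin is 2.045 × 30.4635 = 62.2979.
x̄₁ − x̄₂ = 615.1 − 876.6 = -261.5000; the interval is -261.5000 ± 62.2979 = (-323.7979, -199.2021).
The interval (-323.7979, -199.2021) does not contain 0, so the difference is significant.

significant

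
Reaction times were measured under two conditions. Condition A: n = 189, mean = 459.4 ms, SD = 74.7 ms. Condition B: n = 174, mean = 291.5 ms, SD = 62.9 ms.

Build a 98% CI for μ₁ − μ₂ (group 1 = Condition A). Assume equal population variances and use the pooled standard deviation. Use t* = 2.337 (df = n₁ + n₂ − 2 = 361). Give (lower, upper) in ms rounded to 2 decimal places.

(150.89, 184.91)

Pooled variance s_p² = [188·74.7² + 173·62.9²] / (189+174−2) = 4801.9830, so s_p = 69.2963.
SE_diff = s_p·√(1/n₁ + 1/n₂) = 69.2963·√(1/189 + 1/174) = 7.2804.
t* = 2.337; margin = 2.337 × 7.2804 = 17.0143.
Difference = 459.4 − 291.5 = 167.9000.
167.9000 ± 17.0143 → (150.89, 184.91).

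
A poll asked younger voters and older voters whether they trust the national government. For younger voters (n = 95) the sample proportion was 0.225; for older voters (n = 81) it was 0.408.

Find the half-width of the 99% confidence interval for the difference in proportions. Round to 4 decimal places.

The two standard errors are √(0.2250×0.7750/95) = 0.04284 and √(0.4080×0.5920/81) = 0.05461.
Because the samples are independent, SE_diff = √(0.04284² + 0.05461²) = 0.06941.
Using z* = 2.576 for 99%, ME = 2.576 × 0.06941 = 0.17880.

0.1788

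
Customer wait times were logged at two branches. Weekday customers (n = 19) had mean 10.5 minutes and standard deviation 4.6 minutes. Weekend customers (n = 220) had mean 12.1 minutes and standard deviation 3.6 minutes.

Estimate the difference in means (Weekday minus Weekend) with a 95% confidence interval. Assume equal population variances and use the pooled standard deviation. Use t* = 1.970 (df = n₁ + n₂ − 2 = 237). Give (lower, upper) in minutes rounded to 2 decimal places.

Pooled variance s_p² = [18·4.6² + 219·3.6²] / (19+220−2) = 13.5828, so s_p = 3.6855.
SE_diff = s_p·√(1/n₁ + 1/n₂) = 3.6855·√(1/19 + 1/220) = 0.8813.
t* = 1.970; margin = 1.970 × 0.8813 = 1.7362.
Difference = 10.5 − 12.1 = -1.6000.
-1.6000 ± 1.7362 → (-3.34, 0.14).

(-3.34, 0.14)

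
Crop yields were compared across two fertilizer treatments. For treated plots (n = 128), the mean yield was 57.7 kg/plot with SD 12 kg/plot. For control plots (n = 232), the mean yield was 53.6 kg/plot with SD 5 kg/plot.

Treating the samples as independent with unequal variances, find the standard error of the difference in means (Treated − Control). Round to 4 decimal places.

1.1103

Per-group SEs: s₁/√n₁ = 12/√128 = 1.0607, s₂/√n₂ = 5/√232 = 0.3283.
Unpooled SE of the difference: √(1.12508449 + 0.10778089) = 1.1103.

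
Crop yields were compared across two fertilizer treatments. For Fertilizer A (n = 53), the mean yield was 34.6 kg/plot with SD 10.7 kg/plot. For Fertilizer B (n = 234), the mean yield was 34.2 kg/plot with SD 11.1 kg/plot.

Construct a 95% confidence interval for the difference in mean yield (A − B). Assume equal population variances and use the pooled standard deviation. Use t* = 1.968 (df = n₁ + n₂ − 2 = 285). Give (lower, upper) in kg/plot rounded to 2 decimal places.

(-2.90, 3.70)

Pooled variance s_p² = [52·10.7² + 233·11.1²] / (53+234−2) = 121.6190, so s_p = 11.0281.
SE_diff = s_p·√(1/n₁ + 1/n₂) = 11.0281·√(1/53 + 1/234) = 1.6776.
t* = 1.968; margin = 1.968 × 1.6776 = 3.3015.
Difference = 34.6 − 34.2 = 0.4000.
0.4000 ± 3.3015 → (-2.90, 3.70).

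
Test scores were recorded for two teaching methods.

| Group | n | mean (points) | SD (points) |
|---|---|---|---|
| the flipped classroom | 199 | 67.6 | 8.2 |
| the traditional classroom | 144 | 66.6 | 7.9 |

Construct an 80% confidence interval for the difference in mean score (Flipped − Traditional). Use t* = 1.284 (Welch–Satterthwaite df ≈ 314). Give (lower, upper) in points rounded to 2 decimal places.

(-0.13, 2.13)

SE₁ = s₁/√n₁ = 8.2/√199 = 0.5813; SE₂ = 7.9/√144 = 0.6583.
Independent samples, unequal variances: SE_diff = √(SE₁² + SE₂²) = √(0.33790969 + 0.43335889) = 0.8782.
t* = 1.284, so margin of error = 1.284 × 0.8782 = 1.1276.
Difference in means = 67.6 − 66.6 = 1.0000.
1.0000 ± 1.1276 → (-0.13, 2.13).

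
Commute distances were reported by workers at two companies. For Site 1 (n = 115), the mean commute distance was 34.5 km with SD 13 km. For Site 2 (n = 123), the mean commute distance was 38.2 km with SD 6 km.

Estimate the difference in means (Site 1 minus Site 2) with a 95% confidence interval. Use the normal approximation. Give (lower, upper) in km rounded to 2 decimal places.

(-6.30, -1.10)

SE₁ = s₁/√n₁ = 13/√115 = 1.2123; SE₂ = 6/√123 = 0.5410.
Independent samples, unequal variances: SE_diff = √(SE₁² + SE₂²) = √(1.46967129 + 0.292681) = 1.3275.
z* = 1.960, so margin of error = 1.960 × 1.3275 = 2.6019.
Difference in means = 34.5 − 38.2 = -3.7000.
-3.7000 ± 2.6019 → (-6.30, -1.10).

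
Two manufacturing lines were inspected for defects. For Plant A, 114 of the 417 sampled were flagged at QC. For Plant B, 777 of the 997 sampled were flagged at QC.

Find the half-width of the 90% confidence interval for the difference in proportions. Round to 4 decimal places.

0.0419

Sample proportions: 114/417 = 0.2734, 777/997 = 0.7793.
Each SE is √(p̂(1−p̂)/n): √(0.2734·0.7266/417) = 0.02183 and √(0.7793·0.2207/997) = 0.01313.
SE(p̂₁ − p̂₂) = √(SE₁² + SE₂²) = √(0.0004765489 + 0.0001723969) = 0.02547, since the two samples are independent.
At 90% confidence z* = 1.645; margin = 1.645 × 0.02547 = 0.04190.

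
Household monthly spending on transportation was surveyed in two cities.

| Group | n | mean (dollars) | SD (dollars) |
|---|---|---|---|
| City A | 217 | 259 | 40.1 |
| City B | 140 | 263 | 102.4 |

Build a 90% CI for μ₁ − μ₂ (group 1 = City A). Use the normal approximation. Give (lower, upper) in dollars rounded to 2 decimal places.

Per-group SEs: s₁/√n₁ = 40.1/√217 = 2.7222, s₂/√n₂ = 102.4/√140 = 8.6544.
Unpooled SE of the difference: √(7.41037284 + 74.89863936) = 9.0724.
Margin of error = z* · SE = 1.645 × 9.0724 = 14.9241.
x̄₁ − x̄₂ = 259 − 263 = -4.0000.
CI: -4.0000 ± 14.9241 = (-18.92, 10.92).

(-18.92, 10.92)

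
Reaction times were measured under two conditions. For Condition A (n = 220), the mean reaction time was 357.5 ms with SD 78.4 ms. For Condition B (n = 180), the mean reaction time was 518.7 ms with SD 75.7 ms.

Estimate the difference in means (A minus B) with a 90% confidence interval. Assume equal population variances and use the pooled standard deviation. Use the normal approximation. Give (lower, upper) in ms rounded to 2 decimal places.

(-173.96, -148.44)

Pooled variance s_p² = [219·78.4² + 179·75.7²] / (220+180−2) = 5959.4330, so s_p = 77.1974.
SE_diff = s_p·√(1/n₁ + 1/n₂) = 77.1974·√(1/220 + 1/180) = 7.7586.
z* = 1.645; margin = 1.645 × 7.7586 = 12.7629.
Difference = 357.5 − 518.7 = -161.2000.
-161.2000 ± 12.7629 → (-173.96, -148.44).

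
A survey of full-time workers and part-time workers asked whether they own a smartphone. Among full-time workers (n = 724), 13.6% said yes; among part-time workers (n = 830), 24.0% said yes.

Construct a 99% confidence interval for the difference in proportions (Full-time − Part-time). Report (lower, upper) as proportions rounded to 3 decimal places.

Each SE is √(p̂(1−p̂)/n): √(0.1360·0.8640/724) = 0.01274 and √(0.2400·0.7600/830) = 0.01482.
SE(p̂₁ − p̂₂) = √(SE₁² + SE₂²) = √(0.0001623076 + 0.0002196324) = 0.01954, since the two samples are independent.
At 99% confidence z* = 2.576; margin = 2.576 × 0.01954 = 0.05034.
The difference is 0.1360 − 0.2400 = -0.1040, so the interval is -0.1040 ± 0.05034 = (-0.154, -0.054).

(-0.154, -0.054)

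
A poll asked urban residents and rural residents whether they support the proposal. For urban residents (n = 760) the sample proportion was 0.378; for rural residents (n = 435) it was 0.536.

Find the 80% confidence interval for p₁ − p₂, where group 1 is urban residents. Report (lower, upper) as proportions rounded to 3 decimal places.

(-0.196, -0.120)

The two standard errors are √(0.3780×0.6220/760) = 0.01759 and √(0.5360×0.4640/435) = 0.02391.
Because the samples are independent, SE_diff = √(0.01759² + 0.02391²) = 0.02968.
Using z* = 1.282 for 80%, ME = 1.282 × 0.02968 = 0.03805.
p̂₁ − p̂₂ = -0.1580; interval -0.1580 ± 0.03805 gives (-0.196, -0.120).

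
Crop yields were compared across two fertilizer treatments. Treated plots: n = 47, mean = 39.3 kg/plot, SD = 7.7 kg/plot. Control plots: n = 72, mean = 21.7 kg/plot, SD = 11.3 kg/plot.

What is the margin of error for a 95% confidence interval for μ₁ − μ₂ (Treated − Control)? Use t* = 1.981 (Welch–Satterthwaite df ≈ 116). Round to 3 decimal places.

3.451

Per-group SEs: s₁/√n₁ = 7.7/√47 = 1.1232, s₂/√n₂ = 11.3/√72 = 1.3317.
Unpooled SE of the difference: √(1.26157824 + 1.77342489) = 1.7421.
Margin of error = t* · SE = 1.981 × 1.7421 = 3.4511.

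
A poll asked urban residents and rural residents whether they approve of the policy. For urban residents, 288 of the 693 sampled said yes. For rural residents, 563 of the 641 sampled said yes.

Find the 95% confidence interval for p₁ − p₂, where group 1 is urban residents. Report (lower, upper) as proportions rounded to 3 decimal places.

Sample proportions: 288/693 = 0.4156, 563/641 = 0.8783.
Each SE is √(p̂(1−p̂)/n): √(0.4156·0.5844/693) = 0.01872 and √(0.8783·0.1217/641) = 0.01291.
SE(p̂₁ − p̂₂) = √(SE₁² + SE₂²) = √(0.0003504384 + 0.0001666681) = 0.02274, since the two samples are independent.
At 95% confidence z* = 1.960; margin = 1.960 × 0.02274 = 0.04457.
The difference is 0.4156 − 0.8783 = -0.4627, so the interval is -0.4627 ± 0.04457 = (-0.507, -0.418).

(-0.507, -0.418)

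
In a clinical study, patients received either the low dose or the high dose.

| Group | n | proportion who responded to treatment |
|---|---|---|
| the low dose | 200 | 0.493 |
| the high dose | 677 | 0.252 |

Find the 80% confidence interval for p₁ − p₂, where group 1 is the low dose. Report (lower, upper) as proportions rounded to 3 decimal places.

(0.191, 0.291)

SE₁ = √(p̂₁(1−p̂₁)/n₁) = √(0.4930·0.5070/200) = 0.03535; SE₂ = √(0.2520·0.7480/677) = 0.01669.
Independent samples: SE of the difference = √(SE₁² + SE₂²) = √(0.0012496225 + 0.0002785561) = 0.03909.
z* for 80% confidence is 1.282, so the margin of error is 1.282 × 0.03909 = 0.05011.
Point estimate p̂₁ − p̂₂ = 0.4930 − 0.2520 = 0.2410.
0.2410 ± 0.05011 → (0.191, 0.291).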